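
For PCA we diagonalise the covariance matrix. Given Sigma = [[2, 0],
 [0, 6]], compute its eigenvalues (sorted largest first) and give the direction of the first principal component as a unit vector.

Step 1 — characteristic polynomial of 2×2 Sigma:
  det(Sigma - λI) = λ² - trace · λ + det = 0.
  trace = 2 + 6 = 8, det = 2·6 - (0)² = 12.
Step 2 — discriminant:
  Δ = trace² - 4·det = 64 - 48 = 16.
Step 3 — eigenvalues:
  λ = (trace ± √Δ)/2 = (8 ± 4)/2,
  λ_1 = 6,  λ_2 = 2.

Step 4 — unit eigenvector for λ_1: Sigma is diagonal, so its eigenvectors are the coordinate axes. λ_1 = 6 is the diagonal entry on the second coordinate axis, hence
  v_1 = (0, 1) (||v_1|| = 1).

λ_1 = 6,  λ_2 = 2;  v_1 ≈ (0, 1)


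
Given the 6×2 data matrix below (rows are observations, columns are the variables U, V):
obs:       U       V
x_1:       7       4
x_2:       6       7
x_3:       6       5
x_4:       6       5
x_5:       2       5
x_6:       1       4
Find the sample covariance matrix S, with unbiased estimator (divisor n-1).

Step 1 — column means:
  mean(U) = (7 + 6 + 6 + 6 + 2 + 1) / 6 = 28/6 = 4.6667
  mean(V) = (4 + 7 + 5 + 5 + 5 + 4) / 6 = 30/6 = 5

Step 2 — sample covariance S[i,j] = (1/(n-1)) · Σ_k (x_{k,i} - mean_i) · (x_{k,j} - mean_j), with n-1 = 5.
  S[U,U] = ((2.3333)·(2.3333) + (1.3333)·(1.3333) + (1.3333)·(1.3333) + (1.3333)·(1.3333) + (-2.6667)·(-2.6667) + (-3.6667)·(-3.6667)) / 5 = 31.3333/5 = 6.2667
  S[U,V] = ((2.3333)·(-1) + (1.3333)·(2) + (1.3333)·(0) + (1.3333)·(0) + (-2.6667)·(0) + (-3.6667)·(-1)) / 5 = 4/5 = 0.8
  S[V,V] = ((-1)·(-1) + (2)·(2) + (0)·(0) + (0)·(0) + (0)·(0) + (-1)·(-1)) / 5 = 6/5 = 1.2

S is symmetric (S[j,i] = S[i,j]). Assembling:

S = [[6.2667, 0.8],
 [0.8, 1.2]]


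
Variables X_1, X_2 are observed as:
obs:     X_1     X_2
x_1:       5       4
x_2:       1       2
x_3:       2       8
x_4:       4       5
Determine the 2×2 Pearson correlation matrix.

Step 1 — column means:
  mean(X_1) = (5 + 1 + 2 + 4) / 4 = 12/4 = 3
  mean(X_2) = (4 + 2 + 8 + 5) / 4 = 19/4 = 4.75

Step 2 — sample variances and covariances s[i,j] = (1/(n-1)) · Σ_k (x_{k,i} - mean_i) · (x_{k,j} - mean_j), with n-1 = 3:
  s[X_1,X_1] = ((2)·(2) + (-2)·(-2) + (-1)·(-1) + (1)·(1)) / 3 = 10/3 = 3.3333
  s[X_1,X_2] = ((2)·(-0.75) + (-2)·(-2.75) + (-1)·(3.25) + (1)·(0.25)) / 3 = 1/3 = 0.3333
  s[X_2,X_2] = ((-0.75)·(-0.75) + (-2.75)·(-2.75) + (3.25)·(3.25) + (0.25)·(0.25)) / 3 = 18.75/3 = 6.25
  Sample standard deviations s_i = √(s[i,i]):
  s(X_1) = √(3.3333) = 1.8257
  s(X_2) = √(6.25) = 2.5

Step 3 — r_{ij} = s_{ij} / (s_i · s_j):
  r[X_1,X_1] = 1 (diagonal).
  r[X_1,X_2] = 0.3333 / (1.8257 · 2.5) = 0.3333 / 4.5644 = 0.073
  r[X_2,X_2] = 1 (diagonal).

R is symmetric with unit diagonal. Assembling:

R = [[1, 0.073],
 [0.073, 1]]


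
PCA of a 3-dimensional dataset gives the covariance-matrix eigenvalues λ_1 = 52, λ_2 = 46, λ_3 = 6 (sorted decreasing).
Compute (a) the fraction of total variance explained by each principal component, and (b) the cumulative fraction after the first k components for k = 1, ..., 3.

Step 1 — total variance = trace(Sigma) = Σ λ_i = 52 + 46 + 6 = 104.

Step 2 — fraction explained by component i = λ_i / Σ λ:
  PC1: 52/104 = 0.5
  PC2: 46/104 = 0.4423
  PC3: 6/104 = 0.0577

Step 3 — cumulative fraction after k components = (λ_1 + ... + λ_k) / Σ λ:
  k = 1: 52/104 = 0.5
  k = 2: (52 + 46)/104 = 98/104 = 0.9423
  k = 3: (52 + 46 + 6)/104 = 104/104 = 1

Summary (fraction, with percent):

explained: PC1 0.5 (50%), PC2 0.4423 (44.23%), PC3 0.0577 (5.77%);  cumulative: 0.5, 0.9423, 1


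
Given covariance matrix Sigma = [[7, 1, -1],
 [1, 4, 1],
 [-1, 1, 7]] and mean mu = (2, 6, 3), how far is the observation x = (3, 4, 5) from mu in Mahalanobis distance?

Step 1 — centre the observation: (x - mu) = (1, -2, 2).

Step 2 — invert Sigma (cofactor / det for 3×3, or solve directly):
  Sigma^{-1} = [[0.1534, -0.0455, 0.0284],
 [-0.0455, 0.2727, -0.0455],
 [0.0284, -0.0455, 0.1534]].

Step 3 — form the quadratic (x - mu)^T · Sigma^{-1} · (x - mu):
  Sigma^{-1} · (x - mu) = (0.3011, -0.6818, 0.4261).
  (x - mu)^T · [Sigma^{-1} · (x - mu)] = (1)·(0.3011) + (-2)·(-0.6818) + (2)·(0.4261) = 2.517.

Step 4 — take square root: d = √(2.517) ≈ 1.5865.

d(x, mu) = √(2.517) ≈ 1.5865


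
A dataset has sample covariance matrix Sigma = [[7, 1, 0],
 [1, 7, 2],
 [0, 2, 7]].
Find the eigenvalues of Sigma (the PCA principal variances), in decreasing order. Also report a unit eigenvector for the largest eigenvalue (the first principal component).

Step 1 — characteristic polynomial p(λ) = det(λI - Sigma) = λ³ - tr·λ² + c_1·λ - det, where tr = trace, c_1 = sum of the principal 2×2 minors, det = det(Sigma):
  tr = 7 + 7 + 7 = 21,
  c_1 = (7·7 - (1)²) + (7·7 - (0)²) + (7·7 - (2)²) = 48 + 49 + 45 = 142,
  det = 7·(7·7 - (2)²) - (1)·((1)·7 - (2)·(0)) + (0)·((1)·(2) - 7·(0)) = 7·(45) - (1)·(7) + (0)·(2) = 308.
  So p(λ) = λ³ - 21λ² + 142λ - 308.
Step 2 — look for an integer root (rational root theorem: any rational root is an integer divisor of 308). Testing λ = 7:
  p(7) = 343 - 1029 + 994 - 308 = 0  ✓
  Dividing out (λ - 7): p(λ) = (λ - 7)(λ² - 14λ + 44).
Step 3 — remaining eigenvalues from the quadratic λ² - 14λ + 44 = 0:
  Δ = 14² - 4·44 = 196 - 176 = 20,  λ = (14 ± √20)/2 = (14 ± 4.4721)/2 ≈ 9.2361 or 4.7639.
  Sorted: λ_1 = 9.2361,  λ_2 = 7,  λ_3 = 4.7639  (check: sum = 21 = tr ✓).

Step 4 — unit eigenvector for λ_1 ≈ 9.2361: v spans the null space of (Sigma - λ_1 I), whose rows are
  r_1 = (-2.2361, 1, 0),  r_2 = (1, -2.2361, 2),  r_3 = (0, 2, -2.2361).
  v is orthogonal to every row, so take v ∝ r_1 × r_2 = ((1)·(2) - (0)·(-2.2361), (0)·(1) - (-2.2361)·(2), (-2.2361)·(-2.2361) - (1)·(1)) ≈ (2, 4.4721, 4).
  Let u = (2, 4.4721, 4).
  ||u|| = √((2)² + (4.4721)² + (4)²) = √(40) ≈ 6.3246,  v_1 = u/||u|| ≈ (0.3162, 0.7071, 0.6325) (||v_1|| = 1).

λ_1 = 9.2361,  λ_2 = 7,  λ_3 = 4.7639;  v_1 ≈ (0.3162, 0.7071, 0.6325)


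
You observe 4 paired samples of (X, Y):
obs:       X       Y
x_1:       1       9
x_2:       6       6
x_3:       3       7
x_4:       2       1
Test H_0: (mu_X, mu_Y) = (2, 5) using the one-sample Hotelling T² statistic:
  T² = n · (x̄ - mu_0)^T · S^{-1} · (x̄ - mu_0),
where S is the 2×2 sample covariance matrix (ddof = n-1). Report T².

Step 1 — sample mean vector:
  mean(X) = (1 + 6 + 3 + 2) / 4 = 12/4 = 3
  mean(Y) = (9 + 6 + 7 + 1) / 4 = 23/4 = 5.75
  x̄ = (3, 5.75),  deviation x̄ - mu_0 = (3, 5.75) - (2, 5) = (1, 0.75).

Step 2 — sample covariance matrix, S[i,j] = (1/(n-1)) · Σ_k (x_{k,i} - mean_i) · (x_{k,j} - mean_j), divisor n-1 = 3:
  S[X,X] = ((-2)·(-2) + (3)·(3) + (0)·(0) + (-1)·(-1)) / 3 = 14/3 = 4.6667
  S[X,Y] = ((-2)·(3.25) + (3)·(0.25) + (0)·(1.25) + (-1)·(-4.75)) / 3 = -1/3 = -0.3333
  S[Y,Y] = ((3.25)·(3.25) + (0.25)·(0.25) + (1.25)·(1.25) + (-4.75)·(-4.75)) / 3 = 34.75/3 = 11.5833
  S = [[4.6667, -0.3333],
 [-0.3333, 11.5833]].

Step 3 — invert S. det(S) = 4.6667·11.5833 - (-0.3333)² = 53.9444.
  S^{-1} = (1/det) · [[d, -b], [-b, a]] = [[0.2147, 0.0062],
 [0.0062, 0.0865]].

Step 4 — quadratic form (x̄ - mu_0)^T · S^{-1} · (x̄ - mu_0):
  S^{-1} · (x̄ - mu_0) = (0.2194, 0.0711),
  (x̄ - mu_0)^T · [...] = (1)·(0.2194) + (0.75)·(0.0711) = 0.2727.

Step 5 — scale by n: T² = 4 · 0.2727 = 1.0906.

T² ≈ 1.0906


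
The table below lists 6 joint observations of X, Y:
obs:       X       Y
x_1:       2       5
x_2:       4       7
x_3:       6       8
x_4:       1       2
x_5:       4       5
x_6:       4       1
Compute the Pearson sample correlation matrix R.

Step 1 — column means:
  mean(X) = (2 + 4 + 6 + 1 + 4 + 4) / 6 = 21/6 = 3.5
  mean(Y) = (5 + 7 + 8 + 2 + 5 + 1) / 6 = 28/6 = 4.6667

Step 2 — sample variances and covariances s[i,j] = (1/(n-1)) · Σ_k (x_{k,i} - mean_i) · (x_{k,j} - mean_j), with n-1 = 5:
  s[X,X] = ((-1.5)·(-1.5) + (0.5)·(0.5) + (2.5)·(2.5) + (-2.5)·(-2.5) + (0.5)·(0.5) + (0.5)·(0.5)) / 5 = 15.5/5 = 3.1
  s[X,Y] = ((-1.5)·(0.3333) + (0.5)·(2.3333) + (2.5)·(3.3333) + (-2.5)·(-2.6667) + (0.5)·(0.3333) + (0.5)·(-3.6667)) / 5 = 14/5 = 2.8
  s[Y,Y] = ((0.3333)·(0.3333) + (2.3333)·(2.3333) + (3.3333)·(3.3333) + (-2.6667)·(-2.6667) + (0.3333)·(0.3333) + (-3.6667)·(-3.6667)) / 5 = 37.3333/5 = 7.4667
  Sample standard deviations s_i = √(s[i,i]):
  s(X) = √(3.1) = 1.7607
  s(Y) = √(7.4667) = 2.7325

Step 3 — r_{ij} = s_{ij} / (s_i · s_j):
  r[X,X] = 1 (diagonal).
  r[X,Y] = 2.8 / (1.7607 · 2.7325) = 2.8 / 4.8111 = 0.582
  r[Y,Y] = 1 (diagonal).

R is symmetric with unit diagonal. Assembling:

R = [[1, 0.582],
 [0.582, 1]]


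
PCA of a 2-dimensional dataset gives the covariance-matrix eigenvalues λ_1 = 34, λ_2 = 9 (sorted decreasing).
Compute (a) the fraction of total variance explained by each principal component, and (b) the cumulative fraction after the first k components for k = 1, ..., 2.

Step 1 — total variance = trace(Sigma) = Σ λ_i = 34 + 9 = 43.

Step 2 — fraction explained by component i = λ_i / Σ λ:
  PC1: 34/43 = 0.7907
  PC2: 9/43 = 0.2093

Step 3 — cumulative fraction after k components = (λ_1 + ... + λ_k) / Σ λ:
  k = 1: 34/43 = 0.7907
  k = 2: (34 + 9)/43 = 43/43 = 1

Summary (fraction, with percent):

explained: PC1 0.7907 (79.07%), PC2 0.2093 (20.93%);  cumulative: 0.7907, 1


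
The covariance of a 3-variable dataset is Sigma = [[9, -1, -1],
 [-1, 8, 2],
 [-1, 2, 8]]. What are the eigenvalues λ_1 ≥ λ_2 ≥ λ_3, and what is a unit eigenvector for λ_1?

Step 1 — characteristic polynomial p(λ) = det(λI - Sigma) = λ³ - tr·λ² + c_1·λ - det, where tr = trace, c_1 = sum of the principal 2×2 minors, det = det(Sigma):
  tr = 9 + 8 + 8 = 25,
  c_1 = (9·8 - (-1)²) + (9·8 - (-1)²) + (8·8 - (2)²) = 71 + 71 + 60 = 202,
  det = 9·(8·8 - (2)²) - (-1)·((-1)·8 - (2)·(-1)) + (-1)·((-1)·(2) - 8·(-1)) = 9·(60) - (-1)·(-6) + (-1)·(6) = 528.
  So p(λ) = λ³ - 25λ² + 202λ - 528.
Step 2 — look for an integer root (rational root theorem: any rational root is an integer divisor of 528). Testing λ = 6:
  p(6) = 216 - 900 + 1212 - 528 = 0  ✓
  Dividing out (λ - 6): p(λ) = (λ - 6)(λ² - 19λ + 88).
Step 3 — remaining eigenvalues from the quadratic λ² - 19λ + 88 = 0:
  Δ = 19² - 4·88 = 361 - 352 = 9,  λ = (19 ± √9)/2 = (19 ± 3)/2 = 11 or 8.
  Sorted: λ_1 = 11,  λ_2 = 8,  λ_3 = 6  (check: sum = 25 = tr ✓).

Step 4 — unit eigenvector for λ_1 = 11: v spans the null space of (Sigma - λ_1 I), whose rows are
  r_1 = (-2, -1, -1),  r_2 = (-1, -3, 2),  r_3 = (-1, 2, -3).
  v is orthogonal to every row, so take v ∝ r_1 × r_2 = ((-1)·(2) - (-1)·(-3), (-1)·(-1) - (-2)·(2), (-2)·(-3) - (-1)·(-1)) = (-5, 5, 5).
  Rescale (divide by 5; multiply by -1 so the first nonzero entry is positive): u = (1, -1, -1).
  ||u|| = √((1)² + (-1)² + (-1)²) = √(3) ≈ 1.7321,  v_1 = u/||u|| ≈ (0.5774, -0.5774, -0.5774) (||v_1|| = 1).

λ_1 = 11,  λ_2 = 8,  λ_3 = 6;  v_1 ≈ (0.5774, -0.5774, -0.5774)


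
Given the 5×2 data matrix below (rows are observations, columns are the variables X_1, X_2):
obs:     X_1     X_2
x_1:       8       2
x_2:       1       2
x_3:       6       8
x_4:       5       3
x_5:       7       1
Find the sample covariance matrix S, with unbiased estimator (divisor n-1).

Step 1 — column means:
  mean(X_1) = (8 + 1 + 6 + 5 + 7) / 5 = 27/5 = 5.4
  mean(X_2) = (2 + 2 + 8 + 3 + 1) / 5 = 16/5 = 3.2

Step 2 — sample covariance S[i,j] = (1/(n-1)) · Σ_k (x_{k,i} - mean_i) · (x_{k,j} - mean_j), with n-1 = 4.
  S[X_1,X_1] = ((2.6)·(2.6) + (-4.4)·(-4.4) + (0.6)·(0.6) + (-0.4)·(-0.4) + (1.6)·(1.6)) / 4 = 29.2/4 = 7.3
  S[X_1,X_2] = ((2.6)·(-1.2) + (-4.4)·(-1.2) + (0.6)·(4.8) + (-0.4)·(-0.2) + (1.6)·(-2.2)) / 4 = 1.6/4 = 0.4
  S[X_2,X_2] = ((-1.2)·(-1.2) + (-1.2)·(-1.2) + (4.8)·(4.8) + (-0.2)·(-0.2) + (-2.2)·(-2.2)) / 4 = 30.8/4 = 7.7

S is symmetric (S[j,i] = S[i,j]). Assembling:

S = [[7.3, 0.4],
 [0.4, 7.7]]


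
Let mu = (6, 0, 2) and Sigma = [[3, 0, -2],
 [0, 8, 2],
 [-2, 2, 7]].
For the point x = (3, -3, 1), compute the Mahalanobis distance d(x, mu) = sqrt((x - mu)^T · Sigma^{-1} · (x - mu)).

Step 1 — centre the observation: (x - mu) = (-3, -3, -1).

Step 2 — invert Sigma (cofactor / det for 3×3, or solve directly):
  Sigma^{-1} = [[0.4194, -0.0323, 0.129],
 [-0.0323, 0.1371, -0.0484],
 [0.129, -0.0484, 0.1935]].

Step 3 — form the quadratic (x - mu)^T · Sigma^{-1} · (x - mu):
  Sigma^{-1} · (x - mu) = (-1.2903, -0.2661, -0.4355).
  (x - mu)^T · [Sigma^{-1} · (x - mu)] = (-3)·(-1.2903) + (-3)·(-0.2661) + (-1)·(-0.4355) = 5.1048.

Step 4 — take square root: d = √(5.1048) ≈ 2.2594.

d(x, mu) = √(5.1048) ≈ 2.2594


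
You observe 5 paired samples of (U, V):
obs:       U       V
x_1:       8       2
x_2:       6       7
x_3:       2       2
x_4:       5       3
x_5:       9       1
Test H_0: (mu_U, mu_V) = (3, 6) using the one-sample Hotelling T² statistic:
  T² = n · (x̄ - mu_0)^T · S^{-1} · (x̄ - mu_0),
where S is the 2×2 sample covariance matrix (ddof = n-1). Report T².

Step 1 — sample mean vector:
  mean(U) = (8 + 6 + 2 + 5 + 9) / 5 = 30/5 = 6
  mean(V) = (2 + 7 + 2 + 3 + 1) / 5 = 15/5 = 3
  x̄ = (6, 3),  deviation x̄ - mu_0 = (6, 3) - (3, 6) = (3, -3).

Step 2 — sample covariance matrix, S[i,j] = (1/(n-1)) · Σ_k (x_{k,i} - mean_i) · (x_{k,j} - mean_j), divisor n-1 = 4:
  S[U,U] = ((2)·(2) + (0)·(0) + (-4)·(-4) + (-1)·(-1) + (3)·(3)) / 4 = 30/4 = 7.5
  S[U,V] = ((2)·(-1) + (0)·(4) + (-4)·(-1) + (-1)·(0) + (3)·(-2)) / 4 = -4/4 = -1
  S[V,V] = ((-1)·(-1) + (4)·(4) + (-1)·(-1) + (0)·(0) + (-2)·(-2)) / 4 = 22/4 = 5.5
  S = [[7.5, -1],
 [-1, 5.5]].

Step 3 — invert S. det(S) = 7.5·5.5 - (-1)² = 40.25.
  S^{-1} = (1/det) · [[d, -b], [-b, a]] = [[0.1366, 0.0248],
 [0.0248, 0.1863]].

Step 4 — quadratic form (x̄ - mu_0)^T · S^{-1} · (x̄ - mu_0):
  S^{-1} · (x̄ - mu_0) = (0.3354, -0.4845),
  (x̄ - mu_0)^T · [...] = (3)·(0.3354) + (-3)·(-0.4845) = 2.4596.

Step 5 — scale by n: T² = 5 · 2.4596 = 12.2981.

T² ≈ 12.2981


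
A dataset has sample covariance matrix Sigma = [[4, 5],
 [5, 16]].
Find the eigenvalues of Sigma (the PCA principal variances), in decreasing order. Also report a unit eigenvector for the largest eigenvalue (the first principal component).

Step 1 — characteristic polynomial of 2×2 Sigma:
  det(Sigma - λI) = λ² - trace · λ + det = 0.
  trace = 4 + 16 = 20, det = 4·16 - (5)² = 39.
Step 2 — discriminant:
  Δ = trace² - 4·det = 400 - 156 = 244.
Step 3 — eigenvalues:
  λ = (trace ± √Δ)/2 = (20 ± 15.6205)/2,
  λ_1 = 17.8102,  λ_2 = 2.1898.

Step 4 — unit eigenvector for λ_1: solve (Sigma - λ_1 I)v = 0. First row:
  (4 - 17.8102)·v_x + (5)·v_y = 0, i.e. (-13.8102)·v_x + (5)·v_y = 0,
  so v ∝ (b, λ_1 - a) = (5, 13.8102) = u.
  ||u|| = √((5)² + (13.8102)²) = √(215.723) ≈ 14.6875,
  v_1 = u/||u|| ≈ (0.3404, 0.9403) (||v_1|| = 1).

λ_1 = 17.8102,  λ_2 = 2.1898;  v_1 ≈ (0.3404, 0.9403)


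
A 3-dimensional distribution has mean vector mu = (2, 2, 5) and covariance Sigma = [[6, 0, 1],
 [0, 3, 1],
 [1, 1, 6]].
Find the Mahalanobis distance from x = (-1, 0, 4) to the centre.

Step 1 — centre the observation: (x - mu) = (-3, -2, -1).

Step 2 — invert Sigma (cofactor / det for 3×3, or solve directly):
  Sigma^{-1} = [[0.1717, 0.0101, -0.0303],
 [0.0101, 0.3535, -0.0606],
 [-0.0303, -0.0606, 0.1818]].

Step 3 — form the quadratic (x - mu)^T · Sigma^{-1} · (x - mu):
  Sigma^{-1} · (x - mu) = (-0.5051, -0.6768, 0.0303).
  (x - mu)^T · [Sigma^{-1} · (x - mu)] = (-3)·(-0.5051) + (-2)·(-0.6768) + (-1)·(0.0303) = 2.8384.

Step 4 — take square root: d = √(2.8384) ≈ 1.6848.

d(x, mu) = √(2.8384) ≈ 1.6848


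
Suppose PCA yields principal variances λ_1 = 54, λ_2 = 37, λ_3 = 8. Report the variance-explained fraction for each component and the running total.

Step 1 — total variance = trace(Sigma) = Σ λ_i = 54 + 37 + 8 = 99.

Step 2 — fraction explained by component i = λ_i / Σ λ:
  PC1: 54/99 = 0.5455
  PC2: 37/99 = 0.3737
  PC3: 8/99 = 0.0808

Step 3 — cumulative fraction after k components = (λ_1 + ... + λ_k) / Σ λ:
  k = 1: 54/99 = 0.5455
  k = 2: (54 + 37)/99 = 91/99 = 0.9192
  k = 3: (54 + 37 + 8)/99 = 99/99 = 1

Summary (fraction, with percent):

explained: PC1 0.5455 (54.55%), PC2 0.3737 (37.37%), PC3 0.0808 (8.08%);  cumulative: 0.5455, 0.9192, 1


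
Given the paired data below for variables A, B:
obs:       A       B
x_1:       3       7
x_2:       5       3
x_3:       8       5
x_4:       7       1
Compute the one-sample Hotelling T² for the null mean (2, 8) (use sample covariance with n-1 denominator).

Step 1 — sample mean vector:
  mean(A) = (3 + 5 + 8 + 7) / 4 = 23/4 = 5.75
  mean(B) = (7 + 3 + 5 + 1) / 4 = 16/4 = 4
  x̄ = (5.75, 4),  deviation x̄ - mu_0 = (5.75, 4) - (2, 8) = (3.75, -4).

Step 2 — sample covariance matrix, S[i,j] = (1/(n-1)) · Σ_k (x_{k,i} - mean_i) · (x_{k,j} - mean_j), divisor n-1 = 3:
  S[A,A] = ((-2.75)·(-2.75) + (-0.75)·(-0.75) + (2.25)·(2.25) + (1.25)·(1.25)) / 3 = 14.75/3 = 4.9167
  S[A,B] = ((-2.75)·(3) + (-0.75)·(-1) + (2.25)·(1) + (1.25)·(-3)) / 3 = -9/3 = -3
  S[B,B] = ((3)·(3) + (-1)·(-1) + (1)·(1) + (-3)·(-3)) / 3 = 20/3 = 6.6667
  S = [[4.9167, -3],
 [-3, 6.6667]].

Step 3 — invert S. det(S) = 4.9167·6.6667 - (-3)² = 23.7778.
  S^{-1} = (1/det) · [[d, -b], [-b, a]] = [[0.2804, 0.1262],
 [0.1262, 0.2068]].

Step 4 — quadratic form (x̄ - mu_0)^T · S^{-1} · (x̄ - mu_0):
  S^{-1} · (x̄ - mu_0) = (0.5467, -0.354),
  (x̄ - mu_0)^T · [...] = (3.75)·(0.5467) + (-4)·(-0.354) = 3.4661.

Step 5 — scale by n: T² = 4 · 3.4661 = 13.8645.

T² ≈ 13.8645


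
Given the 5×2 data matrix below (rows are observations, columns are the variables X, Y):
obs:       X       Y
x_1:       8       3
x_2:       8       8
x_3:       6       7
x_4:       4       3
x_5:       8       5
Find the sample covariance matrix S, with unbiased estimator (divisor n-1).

Step 1 — column means:
  mean(X) = (8 + 8 + 6 + 4 + 8) / 5 = 34/5 = 6.8
  mean(Y) = (3 + 8 + 7 + 3 + 5) / 5 = 26/5 = 5.2

Step 2 — sample covariance S[i,j] = (1/(n-1)) · Σ_k (x_{k,i} - mean_i) · (x_{k,j} - mean_j), with n-1 = 4.
  S[X,X] = ((1.2)·(1.2) + (1.2)·(1.2) + (-0.8)·(-0.8) + (-2.8)·(-2.8) + (1.2)·(1.2)) / 4 = 12.8/4 = 3.2
  S[X,Y] = ((1.2)·(-2.2) + (1.2)·(2.8) + (-0.8)·(1.8) + (-2.8)·(-2.2) + (1.2)·(-0.2)) / 4 = 5.2/4 = 1.3
  S[Y,Y] = ((-2.2)·(-2.2) + (2.8)·(2.8) + (1.8)·(1.8) + (-2.2)·(-2.2) + (-0.2)·(-0.2)) / 4 = 20.8/4 = 5.2

S is symmetric (S[j,i] = S[i,j]). Assembling:

S = [[3.2, 1.3],
 [1.3, 5.2]]


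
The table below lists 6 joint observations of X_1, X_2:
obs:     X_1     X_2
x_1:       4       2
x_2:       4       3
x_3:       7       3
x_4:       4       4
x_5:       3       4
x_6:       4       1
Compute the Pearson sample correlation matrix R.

Step 1 — column means:
  mean(X_1) = (4 + 4 + 7 + 4 + 3 + 4) / 6 = 26/6 = 4.3333
  mean(X_2) = (2 + 3 + 3 + 4 + 4 + 1) / 6 = 17/6 = 2.8333

Step 2 — sample variances and covariances s[i,j] = (1/(n-1)) · Σ_k (x_{k,i} - mean_i) · (x_{k,j} - mean_j), with n-1 = 5:
  s[X_1,X_1] = ((-0.3333)·(-0.3333) + (-0.3333)·(-0.3333) + (2.6667)·(2.6667) + (-0.3333)·(-0.3333) + (-1.3333)·(-1.3333) + (-0.3333)·(-0.3333)) / 5 = 9.3333/5 = 1.8667
  s[X_1,X_2] = ((-0.3333)·(-0.8333) + (-0.3333)·(0.1667) + (2.6667)·(0.1667) + (-0.3333)·(1.1667) + (-1.3333)·(1.1667) + (-0.3333)·(-1.8333)) / 5 = -0.6667/5 = -0.1333
  s[X_2,X_2] = ((-0.8333)·(-0.8333) + (0.1667)·(0.1667) + (0.1667)·(0.1667) + (1.1667)·(1.1667) + (1.1667)·(1.1667) + (-1.8333)·(-1.8333)) / 5 = 6.8333/5 = 1.3667
  Sample standard deviations s_i = √(s[i,i]):
  s(X_1) = √(1.8667) = 1.3663
  s(X_2) = √(1.3667) = 1.169

Step 3 — r_{ij} = s_{ij} / (s_i · s_j):
  r[X_1,X_1] = 1 (diagonal).
  r[X_1,X_2] = -0.1333 / (1.3663 · 1.169) = -0.1333 / 1.5972 = -0.0835
  r[X_2,X_2] = 1 (diagonal).

R is symmetric with unit diagonal. Assembling:

R = [[1, -0.0835],
 [-0.0835, 1]]


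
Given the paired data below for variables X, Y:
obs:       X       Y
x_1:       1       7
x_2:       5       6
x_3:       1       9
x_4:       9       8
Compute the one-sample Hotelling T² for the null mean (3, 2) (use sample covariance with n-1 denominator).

Step 1 — sample mean vector:
  mean(X) = (1 + 5 + 1 + 9) / 4 = 16/4 = 4
  mean(Y) = (7 + 6 + 9 + 8) / 4 = 30/4 = 7.5
  x̄ = (4, 7.5),  deviation x̄ - mu_0 = (4, 7.5) - (3, 2) = (1, 5.5).

Step 2 — sample covariance matrix, S[i,j] = (1/(n-1)) · Σ_k (x_{k,i} - mean_i) · (x_{k,j} - mean_j), divisor n-1 = 3:
  S[X,X] = ((-3)·(-3) + (1)·(1) + (-3)·(-3) + (5)·(5)) / 3 = 44/3 = 14.6667
  S[X,Y] = ((-3)·(-0.5) + (1)·(-1.5) + (-3)·(1.5) + (5)·(0.5)) / 3 = -2/3 = -0.6667
  S[Y,Y] = ((-0.5)·(-0.5) + (-1.5)·(-1.5) + (1.5)·(1.5) + (0.5)·(0.5)) / 3 = 5/3 = 1.6667
  S = [[14.6667, -0.6667],
 [-0.6667, 1.6667]].

Step 3 — invert S. det(S) = 14.6667·1.6667 - (-0.6667)² = 24.
  S^{-1} = (1/det) · [[d, -b], [-b, a]] = [[0.0694, 0.0278],
 [0.0278, 0.6111]].

Step 4 — quadratic form (x̄ - mu_0)^T · S^{-1} · (x̄ - mu_0):
  S^{-1} · (x̄ - mu_0) = (0.2222, 3.3889),
  (x̄ - mu_0)^T · [...] = (1)·(0.2222) + (5.5)·(3.3889) = 18.8611.

Step 5 — scale by n: T² = 4 · 18.8611 = 75.4444.

T² ≈ 75.4444


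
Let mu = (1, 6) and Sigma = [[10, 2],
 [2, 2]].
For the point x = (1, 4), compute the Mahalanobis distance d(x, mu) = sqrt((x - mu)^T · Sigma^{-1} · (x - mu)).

Step 1 — centre the observation: (x - mu) = (0, -2).

Step 2 — invert Sigma. det(Sigma) = 10·2 - (2)² = 16.
  Sigma^{-1} = (1/det) · [[d, -b], [-b, a]] = [[0.125, -0.125],
 [-0.125, 0.625]].

Step 3 — form the quadratic (x - mu)^T · Sigma^{-1} · (x - mu):
  Sigma^{-1} · (x - mu) = (0.25, -1.25).
  (x - mu)^T · [Sigma^{-1} · (x - mu)] = (0)·(0.25) + (-2)·(-1.25) = 2.5.

Step 4 — take square root: d = √(2.5) ≈ 1.5811.

d(x, mu) = √(2.5) ≈ 1.5811


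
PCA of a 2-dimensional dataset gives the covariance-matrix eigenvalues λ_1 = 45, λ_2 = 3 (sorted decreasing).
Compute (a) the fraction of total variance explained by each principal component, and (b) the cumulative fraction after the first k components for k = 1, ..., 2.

Step 1 — total variance = trace(Sigma) = Σ λ_i = 45 + 3 = 48.

Step 2 — fraction explained by component i = λ_i / Σ λ:
  PC1: 45/48 = 0.9375
  PC2: 3/48 = 0.0625

Step 3 — cumulative fraction after k components = (λ_1 + ... + λ_k) / Σ λ:
  k = 1: 45/48 = 0.9375
  k = 2: (45 + 3)/48 = 48/48 = 1

Summary (fraction, with percent):

explained: PC1 0.9375 (93.75%), PC2 0.0625 (6.25%);  cumulative: 0.9375, 1


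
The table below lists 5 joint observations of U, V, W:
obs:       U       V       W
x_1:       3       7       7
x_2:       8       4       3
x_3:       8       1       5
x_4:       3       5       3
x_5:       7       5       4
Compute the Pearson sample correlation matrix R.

Step 1 — column means:
  mean(U) = (3 + 8 + 8 + 3 + 7) / 5 = 29/5 = 5.8
  mean(V) = (7 + 4 + 1 + 5 + 5) / 5 = 22/5 = 4.4
  mean(W) = (7 + 3 + 5 + 3 + 4) / 5 = 22/5 = 4.4

Step 2 — sample variances and covariances s[i,j] = (1/(n-1)) · Σ_k (x_{k,i} - mean_i) · (x_{k,j} - mean_j), with n-1 = 4:
  s[U,U] = ((-2.8)·(-2.8) + (2.2)·(2.2) + (2.2)·(2.2) + (-2.8)·(-2.8) + (1.2)·(1.2)) / 4 = 26.8/4 = 6.7
  s[U,V] = ((-2.8)·(2.6) + (2.2)·(-0.4) + (2.2)·(-3.4) + (-2.8)·(0.6) + (1.2)·(0.6)) / 4 = -16.6/4 = -4.15
  s[U,W] = ((-2.8)·(2.6) + (2.2)·(-1.4) + (2.2)·(0.6) + (-2.8)·(-1.4) + (1.2)·(-0.4)) / 4 = -5.6/4 = -1.4
  s[V,V] = ((2.6)·(2.6) + (-0.4)·(-0.4) + (-3.4)·(-3.4) + (0.6)·(0.6) + (0.6)·(0.6)) / 4 = 19.2/4 = 4.8
  s[V,W] = ((2.6)·(2.6) + (-0.4)·(-1.4) + (-3.4)·(0.6) + (0.6)·(-1.4) + (0.6)·(-0.4)) / 4 = 4.2/4 = 1.05
  s[W,W] = ((2.6)·(2.6) + (-1.4)·(-1.4) + (0.6)·(0.6) + (-1.4)·(-1.4) + (-0.4)·(-0.4)) / 4 = 11.2/4 = 2.8
  Sample standard deviations s_i = √(s[i,i]):
  s(U) = √(6.7) = 2.5884
  s(V) = √(4.8) = 2.1909
  s(W) = √(2.8) = 1.6733

Step 3 — r_{ij} = s_{ij} / (s_i · s_j):
  r[U,U] = 1 (diagonal).
  r[U,V] = -4.15 / (2.5884 · 2.1909) = -4.15 / 5.671 = -0.7318
  r[U,W] = -1.4 / (2.5884 · 1.6733) = -1.4 / 4.3313 = -0.3232
  r[V,V] = 1 (diagonal).
  r[V,W] = 1.05 / (2.1909 · 1.6733) = 1.05 / 3.6661 = 0.2864
  r[W,W] = 1 (diagonal).

R is symmetric with unit diagonal. Assembling:

R = [[1, -0.7318, -0.3232],
 [-0.7318, 1, 0.2864],
 [-0.3232, 0.2864, 1]]


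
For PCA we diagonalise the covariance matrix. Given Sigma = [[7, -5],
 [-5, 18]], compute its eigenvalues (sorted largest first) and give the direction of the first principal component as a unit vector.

Step 1 — characteristic polynomial of 2×2 Sigma:
  det(Sigma - λI) = λ² - trace · λ + det = 0.
  trace = 7 + 18 = 25, det = 7·18 - (-5)² = 101.
Step 2 — discriminant:
  Δ = trace² - 4·det = 625 - 404 = 221.
Step 3 — eigenvalues:
  λ = (trace ± √Δ)/2 = (25 ± 14.8661)/2,
  λ_1 = 19.933,  λ_2 = 5.067.

Step 4 — unit eigenvector for λ_1: solve (Sigma - λ_1 I)v = 0. First row:
  (7 - 19.933)·v_x + (-5)·v_y = 0, i.e. (-12.933)·v_x + (-5)·v_y = 0,
  so v ∝ (b, λ_1 - a) = (-5, 12.933); multiply by -1 so the first entry is positive: u = (5, -12.933).
  ||u|| = √((5)² + (-12.933)²) = √(192.2634) ≈ 13.8659,
  v_1 = u/||u|| ≈ (0.3606, -0.9327) (||v_1|| = 1).

λ_1 = 19.933,  λ_2 = 5.067;  v_1 ≈ (0.3606, -0.9327)


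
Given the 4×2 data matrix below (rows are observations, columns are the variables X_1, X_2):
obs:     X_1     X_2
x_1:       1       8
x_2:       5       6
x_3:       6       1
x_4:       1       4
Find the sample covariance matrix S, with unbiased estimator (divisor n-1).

Step 1 — column means:
  mean(X_1) = (1 + 5 + 6 + 1) / 4 = 13/4 = 3.25
  mean(X_2) = (8 + 6 + 1 + 4) / 4 = 19/4 = 4.75

Step 2 — sample covariance S[i,j] = (1/(n-1)) · Σ_k (x_{k,i} - mean_i) · (x_{k,j} - mean_j), with n-1 = 3.
  S[X_1,X_1] = ((-2.25)·(-2.25) + (1.75)·(1.75) + (2.75)·(2.75) + (-2.25)·(-2.25)) / 3 = 20.75/3 = 6.9167
  S[X_1,X_2] = ((-2.25)·(3.25) + (1.75)·(1.25) + (2.75)·(-3.75) + (-2.25)·(-0.75)) / 3 = -13.75/3 = -4.5833
  S[X_2,X_2] = ((3.25)·(3.25) + (1.25)·(1.25) + (-3.75)·(-3.75) + (-0.75)·(-0.75)) / 3 = 26.75/3 = 8.9167

S is symmetric (S[j,i] = S[i,j]). Assembling:

S = [[6.9167, -4.5833],
 [-4.5833, 8.9167]]


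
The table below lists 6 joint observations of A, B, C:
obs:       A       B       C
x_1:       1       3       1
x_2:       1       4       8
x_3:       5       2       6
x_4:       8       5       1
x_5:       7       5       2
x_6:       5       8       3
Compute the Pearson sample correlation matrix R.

Step 1 — column means:
  mean(A) = (1 + 1 + 5 + 8 + 7 + 5) / 6 = 27/6 = 4.5
  mean(B) = (3 + 4 + 2 + 5 + 5 + 8) / 6 = 27/6 = 4.5
  mean(C) = (1 + 8 + 6 + 1 + 2 + 3) / 6 = 21/6 = 3.5

Step 2 — sample variances and covariances s[i,j] = (1/(n-1)) · Σ_k (x_{k,i} - mean_i) · (x_{k,j} - mean_j), with n-1 = 5:
  s[A,A] = ((-3.5)·(-3.5) + (-3.5)·(-3.5) + (0.5)·(0.5) + (3.5)·(3.5) + (2.5)·(2.5) + (0.5)·(0.5)) / 5 = 43.5/5 = 8.7
  s[A,B] = ((-3.5)·(-1.5) + (-3.5)·(-0.5) + (0.5)·(-2.5) + (3.5)·(0.5) + (2.5)·(0.5) + (0.5)·(3.5)) / 5 = 10.5/5 = 2.1
  s[A,C] = ((-3.5)·(-2.5) + (-3.5)·(4.5) + (0.5)·(2.5) + (3.5)·(-2.5) + (2.5)·(-1.5) + (0.5)·(-0.5)) / 5 = -18.5/5 = -3.7
  s[B,B] = ((-1.5)·(-1.5) + (-0.5)·(-0.5) + (-2.5)·(-2.5) + (0.5)·(0.5) + (0.5)·(0.5) + (3.5)·(3.5)) / 5 = 21.5/5 = 4.3
  s[B,C] = ((-1.5)·(-2.5) + (-0.5)·(4.5) + (-2.5)·(2.5) + (0.5)·(-2.5) + (0.5)·(-1.5) + (3.5)·(-0.5)) / 5 = -8.5/5 = -1.7
  s[C,C] = ((-2.5)·(-2.5) + (4.5)·(4.5) + (2.5)·(2.5) + (-2.5)·(-2.5) + (-1.5)·(-1.5) + (-0.5)·(-0.5)) / 5 = 41.5/5 = 8.3
  Sample standard deviations s_i = √(s[i,i]):
  s(A) = √(8.7) = 2.9496
  s(B) = √(4.3) = 2.0736
  s(C) = √(8.3) = 2.881

Step 3 — r_{ij} = s_{ij} / (s_i · s_j):
  r[A,A] = 1 (diagonal).
  r[A,B] = 2.1 / (2.9496 · 2.0736) = 2.1 / 6.1164 = 0.3433
  r[A,C] = -3.7 / (2.9496 · 2.881) = -3.7 / 8.4976 = -0.4354
  r[B,B] = 1 (diagonal).
  r[B,C] = -1.7 / (2.0736 · 2.881) = -1.7 / 5.9741 = -0.2846
  r[C,C] = 1 (diagonal).

R is symmetric with unit diagonal. Assembling:

R = [[1, 0.3433, -0.4354],
 [0.3433, 1, -0.2846],
 [-0.4354, -0.2846, 1]]


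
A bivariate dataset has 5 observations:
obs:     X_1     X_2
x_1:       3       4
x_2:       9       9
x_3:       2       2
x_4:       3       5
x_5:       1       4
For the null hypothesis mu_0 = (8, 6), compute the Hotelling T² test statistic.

Step 1 — sample mean vector:
  mean(X_1) = (3 + 9 + 2 + 3 + 1) / 5 = 18/5 = 3.6
  mean(X_2) = (4 + 9 + 2 + 5 + 4) / 5 = 24/5 = 4.8
  x̄ = (3.6, 4.8),  deviation x̄ - mu_0 = (3.6, 4.8) - (8, 6) = (-4.4, -1.2).

Step 2 — sample covariance matrix, S[i,j] = (1/(n-1)) · Σ_k (x_{k,i} - mean_i) · (x_{k,j} - mean_j), divisor n-1 = 4:
  S[X_1,X_1] = ((-0.6)·(-0.6) + (5.4)·(5.4) + (-1.6)·(-1.6) + (-0.6)·(-0.6) + (-2.6)·(-2.6)) / 4 = 39.2/4 = 9.8
  S[X_1,X_2] = ((-0.6)·(-0.8) + (5.4)·(4.2) + (-1.6)·(-2.8) + (-0.6)·(0.2) + (-2.6)·(-0.8)) / 4 = 29.6/4 = 7.4
  S[X_2,X_2] = ((-0.8)·(-0.8) + (4.2)·(4.2) + (-2.8)·(-2.8) + (0.2)·(0.2) + (-0.8)·(-0.8)) / 4 = 26.8/4 = 6.7
  S = [[9.8, 7.4],
 [7.4, 6.7]].

Step 3 — invert S. det(S) = 9.8·6.7 - (7.4)² = 10.9.
  S^{-1} = (1/det) · [[d, -b], [-b, a]] = [[0.6147, -0.6789],
 [-0.6789, 0.8991]].

Step 4 — quadratic form (x̄ - mu_0)^T · S^{-1} · (x̄ - mu_0):
  S^{-1} · (x̄ - mu_0) = (-1.8899, 1.9083),
  (x̄ - mu_0)^T · [...] = (-4.4)·(-1.8899) + (-1.2)·(1.9083) = 6.0257.

Step 5 — scale by n: T² = 5 · 6.0257 = 30.1284.

T² ≈ 30.1284


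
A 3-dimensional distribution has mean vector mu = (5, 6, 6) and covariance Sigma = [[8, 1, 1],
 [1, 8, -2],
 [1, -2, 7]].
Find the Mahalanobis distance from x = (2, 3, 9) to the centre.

Step 1 — centre the observation: (x - mu) = (-3, -3, 3).

Step 2 — invert Sigma (cofactor / det for 3×3, or solve directly):
  Sigma^{-1} = [[0.131, -0.0227, -0.0252],
 [-0.0227, 0.1385, 0.0428],
 [-0.0252, 0.0428, 0.1587]].

Step 3 — form the quadratic (x - mu)^T · Sigma^{-1} · (x - mu):
  Sigma^{-1} · (x - mu) = (-0.4005, -0.2191, 0.4232).
  (x - mu)^T · [Sigma^{-1} · (x - mu)] = (-3)·(-0.4005) + (-3)·(-0.2191) + (3)·(0.4232) = 3.1285.

Step 4 — take square root: d = √(3.1285) ≈ 1.7687.

d(x, mu) = √(3.1285) ≈ 1.7687


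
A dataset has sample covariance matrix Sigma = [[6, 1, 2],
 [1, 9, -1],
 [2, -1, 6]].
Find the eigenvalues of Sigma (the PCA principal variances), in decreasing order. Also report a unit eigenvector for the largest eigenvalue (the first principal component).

Step 1 — characteristic polynomial p(λ) = det(λI - Sigma) = λ³ - tr·λ² + c_1·λ - det, where tr = trace, c_1 = sum of the principal 2×2 minors, det = det(Sigma):
  tr = 6 + 9 + 6 = 21,
  c_1 = (6·9 - (1)²) + (6·6 - (2)²) + (9·6 - (-1)²) = 53 + 32 + 53 = 138,
  det = 6·(9·6 - (-1)²) - (1)·((1)·6 - (-1)·(2)) + (2)·((1)·(-1) - 9·(2)) = 6·(53) - (1)·(8) + (2)·(-19) = 272.
  So p(λ) = λ³ - 21λ² + 138λ - 272.
Step 2 — look for an integer root (rational root theorem: any rational root is an integer divisor of 272). Testing λ = 8:
  p(8) = 512 - 1344 + 1104 - 272 = 0  ✓
  Dividing out (λ - 8): p(λ) = (λ - 8)(λ² - 13λ + 34).
Step 3 — remaining eigenvalues from the quadratic λ² - 13λ + 34 = 0:
  Δ = 13² - 4·34 = 169 - 136 = 33,  λ = (13 ± √33)/2 = (13 ± 5.7446)/2 ≈ 9.3723 or 3.6277.
  Sorted: λ_1 = 9.3723,  λ_2 = 8,  λ_3 = 3.6277  (check: sum = 21 = tr ✓).

Step 4 — unit eigenvector for λ_1 ≈ 9.3723: v spans the null space of (Sigma - λ_1 I), whose rows are
  r_1 = (-3.3723, 1, 2),  r_2 = (1, -0.3723, -1),  r_3 = (2, -1, -3.3723).
  v is orthogonal to every row, so take v ∝ r_1 × r_2 = ((1)·(-1) - (2)·(-0.3723), (2)·(1) - (-3.3723)·(-1), (-3.3723)·(-0.3723) - (1)·(1)) ≈ (-0.2554, -1.3723, 0.2554).
  Rescale (multiply by -1 so the first nonzero entry is positive): u = (0.2554, 1.3723, -0.2554).
  ||u|| = √((0.2554)² + (1.3723)² + (-0.2554)²) = √(2.0137) ≈ 1.419,  v_1 = u/||u|| ≈ (0.18, 0.9671, -0.18) (||v_1|| = 1).

λ_1 = 9.3723,  λ_2 = 8,  λ_3 = 3.6277;  v_1 ≈ (0.18, 0.9671, -0.18)


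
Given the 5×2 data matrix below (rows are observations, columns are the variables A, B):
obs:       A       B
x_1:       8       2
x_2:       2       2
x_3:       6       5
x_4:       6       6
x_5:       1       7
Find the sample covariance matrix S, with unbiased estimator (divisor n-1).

Step 1 — column means:
  mean(A) = (8 + 2 + 6 + 6 + 1) / 5 = 23/5 = 4.6
  mean(B) = (2 + 2 + 5 + 6 + 7) / 5 = 22/5 = 4.4

Step 2 — sample covariance S[i,j] = (1/(n-1)) · Σ_k (x_{k,i} - mean_i) · (x_{k,j} - mean_j), with n-1 = 4.
  S[A,A] = ((3.4)·(3.4) + (-2.6)·(-2.6) + (1.4)·(1.4) + (1.4)·(1.4) + (-3.6)·(-3.6)) / 4 = 35.2/4 = 8.8
  S[A,B] = ((3.4)·(-2.4) + (-2.6)·(-2.4) + (1.4)·(0.6) + (1.4)·(1.6) + (-3.6)·(2.6)) / 4 = -8.2/4 = -2.05
  S[B,B] = ((-2.4)·(-2.4) + (-2.4)·(-2.4) + (0.6)·(0.6) + (1.6)·(1.6) + (2.6)·(2.6)) / 4 = 21.2/4 = 5.3

S is symmetric (S[j,i] = S[i,j]). Assembling:

S = [[8.8, -2.05],
 [-2.05, 5.3]]


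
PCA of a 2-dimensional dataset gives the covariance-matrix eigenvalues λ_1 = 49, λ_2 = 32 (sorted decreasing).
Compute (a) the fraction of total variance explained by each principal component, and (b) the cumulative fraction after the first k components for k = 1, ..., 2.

Step 1 — total variance = trace(Sigma) = Σ λ_i = 49 + 32 = 81.

Step 2 — fraction explained by component i = λ_i / Σ λ:
  PC1: 49/81 = 0.6049
  PC2: 32/81 = 0.3951

Step 3 — cumulative fraction after k components = (λ_1 + ... + λ_k) / Σ λ:
  k = 1: 49/81 = 0.6049
  k = 2: (49 + 32)/81 = 81/81 = 1

Summary (fraction, with percent):

explained: PC1 0.6049 (60.49%), PC2 0.3951 (39.51%);  cumulative: 0.6049, 1


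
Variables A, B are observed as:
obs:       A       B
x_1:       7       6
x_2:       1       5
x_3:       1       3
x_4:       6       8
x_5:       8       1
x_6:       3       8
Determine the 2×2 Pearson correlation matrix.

Step 1 — column means:
  mean(A) = (7 + 1 + 1 + 6 + 8 + 3) / 6 = 26/6 = 4.3333
  mean(B) = (6 + 5 + 3 + 8 + 1 + 8) / 6 = 31/6 = 5.1667

Step 2 — sample variances and covariances s[i,j] = (1/(n-1)) · Σ_k (x_{k,i} - mean_i) · (x_{k,j} - mean_j), with n-1 = 5:
  s[A,A] = ((2.6667)·(2.6667) + (-3.3333)·(-3.3333) + (-3.3333)·(-3.3333) + (1.6667)·(1.6667) + (3.6667)·(3.6667) + (-1.3333)·(-1.3333)) / 5 = 47.3333/5 = 9.4667
  s[A,B] = ((2.6667)·(0.8333) + (-3.3333)·(-0.1667) + (-3.3333)·(-2.1667) + (1.6667)·(2.8333) + (3.6667)·(-4.1667) + (-1.3333)·(2.8333)) / 5 = -4.3333/5 = -0.8667
  s[B,B] = ((0.8333)·(0.8333) + (-0.1667)·(-0.1667) + (-2.1667)·(-2.1667) + (2.8333)·(2.8333) + (-4.1667)·(-4.1667) + (2.8333)·(2.8333)) / 5 = 38.8333/5 = 7.7667
  Sample standard deviations s_i = √(s[i,i]):
  s(A) = √(9.4667) = 3.0768
  s(B) = √(7.7667) = 2.7869

Step 3 — r_{ij} = s_{ij} / (s_i · s_j):
  r[A,A] = 1 (diagonal).
  r[A,B] = -0.8667 / (3.0768 · 2.7869) = -0.8667 / 8.5746 = -0.1011
  r[B,B] = 1 (diagonal).

R is symmetric with unit diagonal. Assembling:

R = [[1, -0.1011],
 [-0.1011, 1]]


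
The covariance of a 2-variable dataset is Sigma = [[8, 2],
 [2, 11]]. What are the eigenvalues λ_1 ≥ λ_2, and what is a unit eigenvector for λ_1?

Step 1 — characteristic polynomial of 2×2 Sigma:
  det(Sigma - λI) = λ² - trace · λ + det = 0.
  trace = 8 + 11 = 19, det = 8·11 - (2)² = 84.
Step 2 — discriminant:
  Δ = trace² - 4·det = 361 - 336 = 25.
Step 3 — eigenvalues:
  λ = (trace ± √Δ)/2 = (19 ± 5)/2,
  λ_1 = 12,  λ_2 = 7.

Step 4 — unit eigenvector for λ_1: solve (Sigma - λ_1 I)v = 0. First row:
  (8 - 12)·v_x + (2)·v_y = 0, i.e. (-4)·v_x + (2)·v_y = 0,
  so v ∝ (b, λ_1 - a) = (2, 4) = u.
  ||u|| = √((2)² + (4)²) = √(20) ≈ 4.4721,
  v_1 = u/||u|| ≈ (0.4472, 0.8944) (||v_1|| = 1).

λ_1 = 12,  λ_2 = 7;  v_1 ≈ (0.4472, 0.8944)


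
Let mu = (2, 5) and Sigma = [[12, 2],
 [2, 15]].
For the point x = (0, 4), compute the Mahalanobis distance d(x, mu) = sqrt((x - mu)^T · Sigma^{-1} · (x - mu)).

Step 1 — centre the observation: (x - mu) = (-2, -1).

Step 2 — invert Sigma. det(Sigma) = 12·15 - (2)² = 176.
  Sigma^{-1} = (1/det) · [[d, -b], [-b, a]] = [[0.0852, -0.0114],
 [-0.0114, 0.0682]].

Step 3 — form the quadratic (x - mu)^T · Sigma^{-1} · (x - mu):
  Sigma^{-1} · (x - mu) = (-0.1591, -0.0455).
  (x - mu)^T · [Sigma^{-1} · (x - mu)] = (-2)·(-0.1591) + (-1)·(-0.0455) = 0.3636.

Step 4 — take square root: d = √(0.3636) ≈ 0.603.

d(x, mu) = √(0.3636) ≈ 0.603


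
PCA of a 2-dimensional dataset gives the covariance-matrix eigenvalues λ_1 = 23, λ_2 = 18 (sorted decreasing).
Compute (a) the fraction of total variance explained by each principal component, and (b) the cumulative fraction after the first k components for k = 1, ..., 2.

Step 1 — total variance = trace(Sigma) = Σ λ_i = 23 + 18 = 41.

Step 2 — fraction explained by component i = λ_i / Σ λ:
  PC1: 23/41 = 0.561
  PC2: 18/41 = 0.439

Step 3 — cumulative fraction after k components = (λ_1 + ... + λ_k) / Σ λ:
  k = 1: 23/41 = 0.561
  k = 2: (23 + 18)/41 = 41/41 = 1

Summary (fraction, with percent):

explained: PC1 0.561 (56.1%), PC2 0.439 (43.9%);  cumulative: 0.561, 1


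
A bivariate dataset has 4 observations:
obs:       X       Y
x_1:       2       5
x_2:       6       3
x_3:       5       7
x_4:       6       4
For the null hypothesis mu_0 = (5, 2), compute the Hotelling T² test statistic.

Step 1 — sample mean vector:
  mean(X) = (2 + 6 + 5 + 6) / 4 = 19/4 = 4.75
  mean(Y) = (5 + 3 + 7 + 4) / 4 = 19/4 = 4.75
  x̄ = (4.75, 4.75),  deviation x̄ - mu_0 = (4.75, 4.75) - (5, 2) = (-0.25, 2.75).

Step 2 — sample covariance matrix, S[i,j] = (1/(n-1)) · Σ_k (x_{k,i} - mean_i) · (x_{k,j} - mean_j), divisor n-1 = 3:
  S[X,X] = ((-2.75)·(-2.75) + (1.25)·(1.25) + (0.25)·(0.25) + (1.25)·(1.25)) / 3 = 10.75/3 = 3.5833
  S[X,Y] = ((-2.75)·(0.25) + (1.25)·(-1.75) + (0.25)·(2.25) + (1.25)·(-0.75)) / 3 = -3.25/3 = -1.0833
  S[Y,Y] = ((0.25)·(0.25) + (-1.75)·(-1.75) + (2.25)·(2.25) + (-0.75)·(-0.75)) / 3 = 8.75/3 = 2.9167
  S = [[3.5833, -1.0833],
 [-1.0833, 2.9167]].

Step 3 — invert S. det(S) = 3.5833·2.9167 - (-1.0833)² = 9.2778.
  S^{-1} = (1/det) · [[d, -b], [-b, a]] = [[0.3144, 0.1168],
 [0.1168, 0.3862]].

Step 4 — quadratic form (x̄ - mu_0)^T · S^{-1} · (x̄ - mu_0):
  S^{-1} · (x̄ - mu_0) = (0.2425, 1.0329),
  (x̄ - mu_0)^T · [...] = (-0.25)·(0.2425) + (2.75)·(1.0329) = 2.7799.

Step 5 — scale by n: T² = 4 · 2.7799 = 11.1198.

T² ≈ 11.1198


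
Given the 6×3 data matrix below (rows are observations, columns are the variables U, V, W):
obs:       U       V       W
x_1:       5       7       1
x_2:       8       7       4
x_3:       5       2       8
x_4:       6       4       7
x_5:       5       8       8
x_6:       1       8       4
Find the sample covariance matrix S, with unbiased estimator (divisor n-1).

Step 1 — column means:
  mean(U) = (5 + 8 + 5 + 6 + 5 + 1) / 6 = 30/6 = 5
  mean(V) = (7 + 7 + 2 + 4 + 8 + 8) / 6 = 36/6 = 6
  mean(W) = (1 + 4 + 8 + 7 + 8 + 4) / 6 = 32/6 = 5.3333

Step 2 — sample covariance S[i,j] = (1/(n-1)) · Σ_k (x_{k,i} - mean_i) · (x_{k,j} - mean_j), with n-1 = 5.
  S[U,U] = ((0)·(0) + (3)·(3) + (0)·(0) + (1)·(1) + (0)·(0) + (-4)·(-4)) / 5 = 26/5 = 5.2
  S[U,V] = ((0)·(1) + (3)·(1) + (0)·(-4) + (1)·(-2) + (0)·(2) + (-4)·(2)) / 5 = -7/5 = -1.4
  S[U,W] = ((0)·(-4.3333) + (3)·(-1.3333) + (0)·(2.6667) + (1)·(1.6667) + (0)·(2.6667) + (-4)·(-1.3333)) / 5 = 3/5 = 0.6
  S[V,V] = ((1)·(1) + (1)·(1) + (-4)·(-4) + (-2)·(-2) + (2)·(2) + (2)·(2)) / 5 = 30/5 = 6
  S[V,W] = ((1)·(-4.3333) + (1)·(-1.3333) + (-4)·(2.6667) + (-2)·(1.6667) + (2)·(2.6667) + (2)·(-1.3333)) / 5 = -17/5 = -3.4
  S[W,W] = ((-4.3333)·(-4.3333) + (-1.3333)·(-1.3333) + (2.6667)·(2.6667) + (1.6667)·(1.6667) + (2.6667)·(2.6667) + (-1.3333)·(-1.3333)) / 5 = 39.3333/5 = 7.8667

S is symmetric (S[j,i] = S[i,j]). Assembling:

S = [[5.2, -1.4, 0.6],
 [-1.4, 6, -3.4],
 [0.6, -3.4, 7.8667]]
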